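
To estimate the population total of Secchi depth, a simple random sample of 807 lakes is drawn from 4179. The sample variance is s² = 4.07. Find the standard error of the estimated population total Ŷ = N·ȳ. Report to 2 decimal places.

Var(Ŷ) = N²·Var(ȳ) = N²·(1 − n/N)·s²/n.
f = 807/4179 = 0.19310840; Var(ȳ) = 0.80689160·4.07/807 = 0.0040694533.
Var(Ŷ) = 4179² · 0.0040694533 = 71069.099.
SE(Ŷ) = √(71069.099) = 266.59.

266.59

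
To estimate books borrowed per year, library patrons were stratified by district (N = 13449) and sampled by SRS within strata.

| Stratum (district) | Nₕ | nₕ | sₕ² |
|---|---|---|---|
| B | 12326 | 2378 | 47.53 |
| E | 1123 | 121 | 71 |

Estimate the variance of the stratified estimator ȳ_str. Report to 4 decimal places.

0.0172

Var(ȳ_str) = Σₕ Wₕ²(1 − fₕ)sₕ²/nₕ with Wₕ = Nₕ/N, N = 13449.
B: Wₕ = 0.91649937; term = 0.91649937²·(1 − 0.19292552)·47.53/2378 = 0.013549832.
E: Wₕ = 0.08350063; term = 0.08350063²·(1 − 0.10774711)·71/121 = 0.0036504001.
Sum = 0.017200232.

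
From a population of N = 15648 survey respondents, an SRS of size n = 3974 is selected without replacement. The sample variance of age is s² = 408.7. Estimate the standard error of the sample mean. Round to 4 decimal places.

Under SRS without replacement, Var(ȳ) = (1 − f)·s²/n with f = n/N = 3974/15648 = 0.25396217.
Var(ȳ) = (1 − 0.25396217)·408.7/3974 = 0.74603783·0.10284348 = 0.076725129.
SE(ȳ) = √(0.076725129) = 0.2770.

0.2770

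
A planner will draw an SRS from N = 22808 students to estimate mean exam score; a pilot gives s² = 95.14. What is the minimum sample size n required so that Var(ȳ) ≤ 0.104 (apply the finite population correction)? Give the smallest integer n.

880

Without fpc, n₀ = s²/D = 95.14/0.104 = 914.8077.
With fpc, (1 − n/N)·s²/n ≤ D requires n ≥ n₀/(1 + n₀/N) = 914.8077/(1 + 914.8077/22808) = 879.5305.
Rounding up, n = 880.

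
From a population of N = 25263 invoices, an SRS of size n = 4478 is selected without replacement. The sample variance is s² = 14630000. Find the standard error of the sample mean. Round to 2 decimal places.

Under SRS without replacement, Var(ȳ) = (1 − f)·s²/n with f = n/N = 4478/25263 = 0.17725527.
Var(ȳ) = (1 − 0.17725527)·14630000/4478 = 0.82274473·3267.0835 = 2687.9757.
SE(ȳ) = √(2687.9757) = 51.85.

51.85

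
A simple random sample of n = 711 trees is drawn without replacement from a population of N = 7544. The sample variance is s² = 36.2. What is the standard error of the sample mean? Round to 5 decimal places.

0.21475

Under SRS without replacement, Var(ȳ) = (1 − f)·s²/n with f = n/N = 711/7544 = 0.09424708.
Var(ȳ) = (1 − 0.09424708)·36.2/711 = 0.90575292·0.050914205 = 0.04611569.
SE(ȳ) = √(0.04611569) = 0.21475.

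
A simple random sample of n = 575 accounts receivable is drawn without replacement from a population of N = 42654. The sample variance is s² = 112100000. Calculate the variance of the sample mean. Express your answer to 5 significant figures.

Under SRS without replacement, Var(ȳ) = (1 − f)·s²/n with f = n/N = 575/42654 = 0.01348056.
Var(ȳ) = (1 − 0.01348056)·112100000/575 = 0.98651944·194956.52 = 192328.4.

192330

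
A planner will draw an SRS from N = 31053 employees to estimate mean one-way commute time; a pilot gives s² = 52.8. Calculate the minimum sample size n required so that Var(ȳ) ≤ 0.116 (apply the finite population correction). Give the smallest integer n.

449

Without fpc, n₀ = s²/D = 52.8/0.116 = 455.1724.
With fpc, (1 − n/N)·s²/n ≤ D requires n ≥ n₀/(1 + n₀/N) = 455.1724/(1 + 455.1724/31053) = 448.5969.
Rounding up, n = 449.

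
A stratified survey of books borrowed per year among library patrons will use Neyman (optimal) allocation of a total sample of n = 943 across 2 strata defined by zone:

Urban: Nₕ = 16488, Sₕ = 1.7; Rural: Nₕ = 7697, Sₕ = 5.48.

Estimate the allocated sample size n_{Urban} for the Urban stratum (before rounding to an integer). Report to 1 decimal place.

Neyman allocation: nₕ = n·NₕSₕ / Σⱼ NⱼSⱼ.
Σ NⱼSⱼ = 16488·1.7 + 7697·5.48 = 70209.16.
n_{Urban} = 943·16488·1.7 / 70209.16 = 376.5.

376.5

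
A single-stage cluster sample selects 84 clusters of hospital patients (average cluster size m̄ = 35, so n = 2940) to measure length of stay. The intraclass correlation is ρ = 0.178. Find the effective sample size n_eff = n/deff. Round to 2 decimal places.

416.90

deff = 1 + (35 − 1)·0.178 = 1 + 6.052 = 7.052.
n_eff = 2940 / 7.052 = 416.90.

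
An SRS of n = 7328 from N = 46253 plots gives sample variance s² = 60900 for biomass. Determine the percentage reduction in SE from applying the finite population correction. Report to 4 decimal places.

f = n/N = 7328/46253 = 0.15843297.
SE_no-fpc = √(s²/n) = 2.8828093; SE_fpc = √((1−f)s²/n) = 2.6446017.
Ratio = √(1−f) = 0.91736963. Reduction = 100·(1 − 0.91736963) = 8.2630%.

8.2630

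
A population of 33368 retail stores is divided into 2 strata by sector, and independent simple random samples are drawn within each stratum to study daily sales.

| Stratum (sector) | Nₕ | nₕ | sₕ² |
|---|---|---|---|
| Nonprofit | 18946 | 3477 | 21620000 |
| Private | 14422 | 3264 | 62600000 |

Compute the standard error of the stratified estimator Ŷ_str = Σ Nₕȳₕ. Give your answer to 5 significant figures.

Var(Ŷ_str) = Σₕ Nₕ²(1 − fₕ)sₕ²/nₕ.
Nonprofit: 18946²·(1 − 3477/18946)·21620000/3477 = 1.8223457 × 10^12.
Private: 14422²·(1 − 3264/14422)·62600000/3264 = 3.086285 × 10^12.
Sum = 4.9086307 × 10^12.
SE = √(4.9086307 × 10^12) = 2.2155 × 10^6.

2.2155 × 10^6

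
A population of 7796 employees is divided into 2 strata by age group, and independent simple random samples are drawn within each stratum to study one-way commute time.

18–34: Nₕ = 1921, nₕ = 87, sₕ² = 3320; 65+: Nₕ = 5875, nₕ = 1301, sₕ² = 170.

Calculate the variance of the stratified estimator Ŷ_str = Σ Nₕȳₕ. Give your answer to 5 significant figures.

Var(Ŷ_str) = Σₕ Nₕ²(1 − fₕ)sₕ²/nₕ.
18–34: 1921²·(1 − 87/1921)·3320/87 = 1.3444527 × 10^8.
65+: 5875²·(1 − 1301/5875)·170/1301 = 3.5113624 × 10^6.
Sum = 1.3795663 × 10^8.

1.3796 × 10^8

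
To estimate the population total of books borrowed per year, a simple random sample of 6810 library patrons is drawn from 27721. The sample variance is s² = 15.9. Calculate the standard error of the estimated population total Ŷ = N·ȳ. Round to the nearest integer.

1163

Var(Ŷ) = N²·Var(ȳ) = N²·(1 − n/N)·s²/n.
f = 6810/27721 = 0.24566213; Var(ȳ) = 0.75433787·15.9/6810 = 0.0017612294.
Var(Ŷ) = 27721² · 0.0017612294 = 1.3534235 × 10^6.
SE(Ŷ) = √(1.3534235 × 10^6) = 1163.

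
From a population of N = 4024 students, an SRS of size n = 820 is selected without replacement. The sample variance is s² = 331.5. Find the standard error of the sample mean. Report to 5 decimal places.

0.56735

Under SRS without replacement, Var(ȳ) = (1 − f)·s²/n with f = n/N = 820/4024 = 0.20377734.
Var(ȳ) = (1 − 0.20377734)·331.5/820 = 0.79622266·0.40426829 = 0.32188758.
SE(ȳ) = √(0.32188758) = 0.56735.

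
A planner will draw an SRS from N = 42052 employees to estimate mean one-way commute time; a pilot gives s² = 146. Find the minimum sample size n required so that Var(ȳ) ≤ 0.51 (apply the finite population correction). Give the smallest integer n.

285

Without fpc, n₀ = s²/D = 146/0.51 = 286.2745.
With fpc, (1 − n/N)·s²/n ≤ D requires n ≥ n₀/(1 + n₀/N) = 286.2745/(1 + 286.2745/42052) = 284.3388.
Rounding up, n = 285.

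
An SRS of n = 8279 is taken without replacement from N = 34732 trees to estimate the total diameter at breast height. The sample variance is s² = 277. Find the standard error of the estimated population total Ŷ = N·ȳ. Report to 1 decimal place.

5544.4

Var(Ŷ) = N²·Var(ȳ) = N²·(1 − n/N)·s²/n.
f = 8279/34732 = 0.23836808; Var(ȳ) = 0.76163192·277/8279 = 0.025482793.
Var(Ŷ) = 34732² · 0.025482793 = 3.0740195 × 10^7.
SE(Ŷ) = √(3.0740195 × 10^7) = 5544.4.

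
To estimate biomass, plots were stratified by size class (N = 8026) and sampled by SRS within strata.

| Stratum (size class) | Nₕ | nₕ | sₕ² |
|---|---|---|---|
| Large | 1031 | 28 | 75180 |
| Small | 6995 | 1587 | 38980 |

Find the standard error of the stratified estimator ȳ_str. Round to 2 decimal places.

Var(ȳ_str) = Σₕ Wₕ²(1 − fₕ)sₕ²/nₕ with Wₕ = Nₕ/N, N = 8026.
Large: Wₕ = 0.12845751; term = 0.12845751²·(1 − 0.02715810)·75180/28 = 43.102809.
Small: Wₕ = 0.87154249; term = 0.87154249²·(1 − 0.22687634)·38980/1587 = 14.424176.
Sum = 57.526985.
SE = √(57.526985) = 7.58.

7.58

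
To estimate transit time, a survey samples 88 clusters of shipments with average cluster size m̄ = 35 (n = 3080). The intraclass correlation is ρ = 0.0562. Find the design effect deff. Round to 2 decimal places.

2.91

deff = 1 + (35 − 1)·0.0562 = 1 + 1.9108 = 2.9108.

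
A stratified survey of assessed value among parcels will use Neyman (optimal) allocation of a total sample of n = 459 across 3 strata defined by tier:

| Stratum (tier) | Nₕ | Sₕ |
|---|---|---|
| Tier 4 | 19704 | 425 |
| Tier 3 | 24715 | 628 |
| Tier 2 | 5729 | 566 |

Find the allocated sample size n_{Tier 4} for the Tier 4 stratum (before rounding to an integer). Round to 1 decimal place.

Neyman allocation: nₕ = n·NₕSₕ / Σⱼ NⱼSⱼ.
Σ NⱼSⱼ = 19704·425 + 24715·628 + 5729·566 = 2.7137834 × 10^7.
n_{Tier 4} = 459·19704·425 / (2.7137834 × 10^7) = 141.6.

141.6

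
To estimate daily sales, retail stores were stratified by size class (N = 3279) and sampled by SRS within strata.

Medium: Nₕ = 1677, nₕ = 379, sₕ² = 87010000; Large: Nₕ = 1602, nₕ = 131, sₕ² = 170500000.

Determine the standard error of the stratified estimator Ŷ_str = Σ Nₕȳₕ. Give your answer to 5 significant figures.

1.8886 × 10^6

Var(Ŷ_str) = Σₕ Nₕ²(1 − fₕ)sₕ²/nₕ.
Medium: 1677²·(1 − 379/1677)·87010000/379 = 4.9973264 × 10^11.
Large: 1602²·(1 − 131/1602)·170500000/131 = 3.0671024 × 10^12.
Sum = 3.566835 × 10^12.
SE = √(3.566835 × 10^12) = 1.8886 × 10^6.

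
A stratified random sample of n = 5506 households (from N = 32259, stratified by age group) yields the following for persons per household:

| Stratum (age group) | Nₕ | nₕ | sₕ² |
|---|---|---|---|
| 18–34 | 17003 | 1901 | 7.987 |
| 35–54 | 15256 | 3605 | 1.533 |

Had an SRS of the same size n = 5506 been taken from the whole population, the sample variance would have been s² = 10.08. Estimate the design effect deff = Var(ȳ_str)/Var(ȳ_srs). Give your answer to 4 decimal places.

Var(ȳ_str) = Σ Wₕ²(1−fₕ)sₕ²/nₕ with Wₕ = Nₕ/32259:
  18–34: (17003/32259)²·(1−1901/17003)·7.987/1901 = 0.001036716
  35–54: (15256/32259)²·(1−3605/15256)·1.533/3605 = 7.2633834 × 10^-5
  → Var(ȳ_str) = 0.0011093498.
Var(ȳ_srs) = (1 − 5506/32259)·10.08/5506 = 0.0015182592.
deff = 0.0011093498 / 0.0015182592 = 0.7307.

0.7307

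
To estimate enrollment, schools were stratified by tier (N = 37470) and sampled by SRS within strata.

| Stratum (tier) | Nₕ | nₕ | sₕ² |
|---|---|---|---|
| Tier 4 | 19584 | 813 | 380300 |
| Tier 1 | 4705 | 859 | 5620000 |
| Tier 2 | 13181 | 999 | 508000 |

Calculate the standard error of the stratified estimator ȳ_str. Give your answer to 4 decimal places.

Var(ȳ_str) = Σₕ Wₕ²(1 − fₕ)sₕ²/nₕ with Wₕ = Nₕ/N, N = 37470.
Tier 4: Wₕ = 0.52265813; term = 0.52265813²·(1 − 0.04151348)·380300/813 = 122.47775.
Tier 1: Wₕ = 0.12556712; term = 0.12556712²·(1 − 0.18257173)·5620000/859 = 84.322733.
Tier 2: Wₕ = 0.35177475; term = 0.35177475²·(1 − 0.07579091)·508000/999 = 58.156437.
Sum = 264.95692.
SE = √(264.95692) = 16.2775.

16.2775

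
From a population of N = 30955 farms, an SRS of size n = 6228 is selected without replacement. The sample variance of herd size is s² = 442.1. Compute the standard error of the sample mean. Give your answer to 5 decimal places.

0.23813

Under SRS without replacement, Var(ȳ) = (1 − f)·s²/n with f = n/N = 6228/30955 = 0.20119528.
Var(ȳ) = (1 − 0.20119528)·442.1/6228 = 0.79880472·0.07098587 = 0.056703848.
SE(ȳ) = √(0.056703848) = 0.23813.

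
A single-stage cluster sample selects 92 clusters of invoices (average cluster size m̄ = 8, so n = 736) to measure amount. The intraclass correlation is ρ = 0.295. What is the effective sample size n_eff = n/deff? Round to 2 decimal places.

deff = 1 + (8 − 1)·0.295 = 1 + 2.065 = 3.065.
n_eff = 736 / 3.065 = 240.13.

240.13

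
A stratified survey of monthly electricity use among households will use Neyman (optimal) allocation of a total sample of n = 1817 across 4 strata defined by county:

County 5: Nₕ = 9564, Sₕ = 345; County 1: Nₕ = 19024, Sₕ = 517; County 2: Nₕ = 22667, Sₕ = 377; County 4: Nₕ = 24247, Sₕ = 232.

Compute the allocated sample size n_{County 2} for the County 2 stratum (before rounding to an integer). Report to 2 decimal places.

568.64

Neyman allocation: nₕ = n·NₕSₕ / Σⱼ NⱼSⱼ.
Σ NⱼSⱼ = 9564·345 + 19024·517 + 22667·377 + 24247·232 = 2.7305751 × 10^7.
n_{County 2} = 1817·22667·377 / (2.7305751 × 10^7) = 568.64.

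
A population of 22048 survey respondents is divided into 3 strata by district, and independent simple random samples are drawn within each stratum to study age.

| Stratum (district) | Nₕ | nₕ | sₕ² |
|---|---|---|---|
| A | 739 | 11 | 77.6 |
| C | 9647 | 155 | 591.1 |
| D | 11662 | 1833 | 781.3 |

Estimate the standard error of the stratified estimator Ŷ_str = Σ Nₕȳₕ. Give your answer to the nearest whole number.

20046

Var(Ŷ_str) = Σₕ Nₕ²(1 − fₕ)sₕ²/nₕ.
A: 739²·(1 − 11/739)·77.6/11 = 3.795289 × 10^6.
C: 9647²·(1 − 155/9647)·591.1/155 = 3.4920405 × 10^8.
D: 11662²·(1 − 1833/11662)·781.3/1833 = 4.885823 × 10^7.
Sum = 4.0185757 × 10^8.
SE = √(4.0185757 × 10^8) = 20046.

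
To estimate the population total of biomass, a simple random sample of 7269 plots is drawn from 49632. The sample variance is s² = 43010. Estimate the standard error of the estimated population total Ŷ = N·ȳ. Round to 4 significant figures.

111500

Var(Ŷ) = N²·Var(ȳ) = N²·(1 − n/N)·s²/n.
f = 7269/49632 = 0.14645793; Var(ȳ) = 0.85354207·43010/7269 = 5.0503294.
Var(Ŷ) = 49632² · 5.0503294 = 1.2440655 × 10^10.
SE(Ŷ) = √(1.2440655 × 10^10) = 111500.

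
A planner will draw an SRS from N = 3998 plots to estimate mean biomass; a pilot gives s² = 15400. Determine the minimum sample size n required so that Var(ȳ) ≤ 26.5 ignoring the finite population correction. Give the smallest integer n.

582

Without fpc, n₀ = s²/D = 15400/26.5 = 581.1321.
Rounding up, n = 582.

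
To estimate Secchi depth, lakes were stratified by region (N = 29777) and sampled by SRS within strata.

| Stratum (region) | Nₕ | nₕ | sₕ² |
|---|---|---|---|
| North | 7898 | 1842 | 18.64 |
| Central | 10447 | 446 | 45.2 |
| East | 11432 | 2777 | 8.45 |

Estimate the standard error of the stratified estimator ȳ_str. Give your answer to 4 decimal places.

0.1133

Var(ȳ_str) = Σₕ Wₕ²(1 − fₕ)sₕ²/nₕ with Wₕ = Nₕ/N, N = 29777.
North: Wₕ = 0.26523827; term = 0.26523827²·(1 − 0.23322360)·18.64/1842 = 5.4588027 × 10^-4.
Central: Wₕ = 0.35084125; term = 0.35084125²·(1 − 0.04269168)·45.2/446 = 0.01194199.
East: Wₕ = 0.38392048; term = 0.38392048²·(1 − 0.24291463)·8.45/2777 = 3.3955352 × 10^-4.
Sum = 0.012827424.
SE = √(0.012827424) = 0.1133.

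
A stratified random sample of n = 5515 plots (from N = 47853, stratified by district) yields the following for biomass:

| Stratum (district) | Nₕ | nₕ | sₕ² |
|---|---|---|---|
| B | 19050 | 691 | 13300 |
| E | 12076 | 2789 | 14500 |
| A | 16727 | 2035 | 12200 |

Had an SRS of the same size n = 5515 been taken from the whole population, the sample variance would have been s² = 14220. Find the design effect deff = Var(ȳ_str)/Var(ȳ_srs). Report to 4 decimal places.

1.6823

Var(ȳ_str) = Σ Wₕ²(1−fₕ)sₕ²/nₕ with Wₕ = Nₕ/47853:
  B: (19050/47853)²·(1−691/19050)·13300/691 = 2.9396746
  E: (12076/47853)²·(1−2789/12076)·14500/2789 = 0.25462421
  A: (16727/47853)²·(1−2035/16727)·12200/2035 = 0.64339259
  → Var(ȳ_str) = 3.8376914.
Var(ȳ_srs) = (1 − 5515/47853)·14220/5515 = 2.2812624.
deff = 3.8376914 / 2.2812624 = 1.6823.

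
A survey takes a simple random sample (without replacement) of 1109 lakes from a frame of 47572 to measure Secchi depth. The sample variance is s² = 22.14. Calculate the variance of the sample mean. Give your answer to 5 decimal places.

0.01950

Under SRS without replacement, Var(ȳ) = (1 − f)·s²/n with f = n/N = 1109/47572 = 0.02331203.
Var(ȳ) = (1 − 0.02331203)·22.14/1109 = 0.97668797·0.019963931 = 0.019498532.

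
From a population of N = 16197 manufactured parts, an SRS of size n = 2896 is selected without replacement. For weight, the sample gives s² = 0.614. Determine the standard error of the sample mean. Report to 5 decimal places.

0.01320

Under SRS without replacement, Var(ȳ) = (1 − f)·s²/n with f = n/N = 2896/16197 = 0.17879854.
Var(ȳ) = (1 − 0.17879854)·0.614/2896 = 0.82120146·2.1201657 × 10^-4 = 1.7410832 × 10^-4.
SE(ȳ) = √(1.7410832 × 10^-4) = 0.01320.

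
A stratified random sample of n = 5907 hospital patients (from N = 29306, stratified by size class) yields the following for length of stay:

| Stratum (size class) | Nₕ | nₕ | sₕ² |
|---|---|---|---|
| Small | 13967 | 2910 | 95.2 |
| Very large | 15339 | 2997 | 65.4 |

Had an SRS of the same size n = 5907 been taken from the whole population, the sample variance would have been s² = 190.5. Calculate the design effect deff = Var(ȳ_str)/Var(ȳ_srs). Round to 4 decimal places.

Var(ȳ_str) = Σ Wₕ²(1−fₕ)sₕ²/nₕ with Wₕ = Nₕ/29306:
  Small: (13967/29306)²·(1−2910/13967)·95.2/2910 = 0.005882627
  Very large: (15339/29306)²·(1−2997/15339)·65.4/2997 = 0.0048101709
  → Var(ȳ_str) = 0.010692798.
Var(ȳ_srs) = (1 − 5907/29306)·190.5/5907 = 0.025749498.
deff = 0.010692798 / 0.025749498 = 0.4153.

0.4153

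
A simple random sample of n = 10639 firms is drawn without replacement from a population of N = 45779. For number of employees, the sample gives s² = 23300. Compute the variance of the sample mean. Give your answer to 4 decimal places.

1.6811

Under SRS without replacement, Var(ȳ) = (1 − f)·s²/n with f = n/N = 10639/45779 = 0.23239913.
Var(ȳ) = (1 − 0.23239913)·23300/10639 = 0.76760087·2.1900555 = 1.6810885.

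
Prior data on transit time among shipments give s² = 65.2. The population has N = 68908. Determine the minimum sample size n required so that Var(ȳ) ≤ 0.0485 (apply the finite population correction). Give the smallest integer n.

1319

Without fpc, n₀ = s²/D = 65.2/0.0485 = 1344.3299.
With fpc, (1 − n/N)·s²/n ≤ D requires n ≥ n₀/(1 + n₀/N) = 1344.3299/(1 + 1344.3299/68908) = 1318.6052.
Rounding up, n = 1319.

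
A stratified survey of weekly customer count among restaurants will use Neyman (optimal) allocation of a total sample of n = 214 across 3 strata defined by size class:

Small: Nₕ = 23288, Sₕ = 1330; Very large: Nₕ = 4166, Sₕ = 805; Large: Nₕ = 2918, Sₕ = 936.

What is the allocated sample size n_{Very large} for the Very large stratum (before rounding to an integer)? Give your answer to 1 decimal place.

Neyman allocation: nₕ = n·NₕSₕ / Σⱼ NⱼSⱼ.
Σ NⱼSⱼ = 23288·1330 + 4166·805 + 2918·936 = 3.7057918 × 10^7.
n_{Very large} = 214·4166·805 / (3.7057918 × 10^7) = 19.4.

19.4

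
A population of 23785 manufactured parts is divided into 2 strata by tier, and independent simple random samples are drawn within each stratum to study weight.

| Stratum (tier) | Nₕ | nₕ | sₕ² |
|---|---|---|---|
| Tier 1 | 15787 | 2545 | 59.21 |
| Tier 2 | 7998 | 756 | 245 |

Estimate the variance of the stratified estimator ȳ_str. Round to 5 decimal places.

0.04178

Var(ȳ_str) = Σₕ Wₕ²(1 − fₕ)sₕ²/nₕ with Wₕ = Nₕ/N, N = 23785.
Tier 1: Wₕ = 0.66373765; term = 0.66373765²·(1 − 0.16120859)·59.21/2545 = 0.0085971431.
Tier 2: Wₕ = 0.33626235; term = 0.33626235²·(1 − 0.09452363)·245/756 = 0.033180116.
Sum = 0.041777259.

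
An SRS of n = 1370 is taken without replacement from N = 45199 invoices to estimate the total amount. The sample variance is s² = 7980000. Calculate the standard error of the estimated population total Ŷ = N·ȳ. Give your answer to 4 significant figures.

3.397 × 10^6

Var(Ŷ) = N²·Var(ȳ) = N²·(1 − n/N)·s²/n.
f = 1370/45199 = 0.03031041; Var(ȳ) = 0.96968959·7980000/1370 = 5648.2649.
Var(Ŷ) = 45199² · 5648.2649 = 1.1539121 × 10^13.
SE(Ŷ) = √(1.1539121 × 10^13) = 3.397 × 10^6.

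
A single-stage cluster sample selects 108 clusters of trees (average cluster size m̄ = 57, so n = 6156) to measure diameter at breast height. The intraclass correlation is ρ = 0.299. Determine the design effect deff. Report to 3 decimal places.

deff = 1 + (57 − 1)·0.299 = 1 + 16.744 = 17.744.

17.744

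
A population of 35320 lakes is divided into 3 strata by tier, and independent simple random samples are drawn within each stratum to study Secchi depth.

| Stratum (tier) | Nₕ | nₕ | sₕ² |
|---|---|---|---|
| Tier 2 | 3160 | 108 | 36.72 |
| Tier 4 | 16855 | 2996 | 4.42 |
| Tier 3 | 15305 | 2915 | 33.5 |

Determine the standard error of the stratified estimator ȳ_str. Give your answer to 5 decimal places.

0.06820

Var(ȳ_str) = Σₕ Wₕ²(1 − fₕ)sₕ²/nₕ with Wₕ = Nₕ/N, N = 35320.
Tier 2: Wₕ = 0.08946772; term = 0.08946772²·(1 − 0.03417722)·36.72/108 = 0.002628507.
Tier 4: Wₕ = 0.47720838; term = 0.47720838²·(1 − 0.17775141)·4.42/2996 = 2.7624837 × 10^-4.
Tier 3: Wₕ = 0.43332390; term = 0.43332390²·(1 − 0.19046063)·33.5/2915 = 0.0017469058.
Sum = 0.0046516612.
SE = √(0.0046516612) = 0.06820.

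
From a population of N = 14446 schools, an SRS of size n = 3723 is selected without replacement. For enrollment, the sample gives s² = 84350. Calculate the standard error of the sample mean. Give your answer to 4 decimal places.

4.1009

Under SRS without replacement, Var(ȳ) = (1 − f)·s²/n with f = n/N = 3723/14446 = 0.25771840.
Var(ȳ) = (1 − 0.25771840)·84350/3723 = 0.74228160·22.65646 = 16.817473.
SE(ȳ) = √(16.817473) = 4.1009.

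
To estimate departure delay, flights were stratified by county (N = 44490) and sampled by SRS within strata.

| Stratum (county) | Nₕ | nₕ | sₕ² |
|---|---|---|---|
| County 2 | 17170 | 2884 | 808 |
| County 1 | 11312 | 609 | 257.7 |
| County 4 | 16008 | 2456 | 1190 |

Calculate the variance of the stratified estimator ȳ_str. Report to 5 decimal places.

0.11371

Var(ȳ_str) = Σₕ Wₕ²(1 − fₕ)sₕ²/nₕ with Wₕ = Nₕ/N, N = 44490.
County 2: Wₕ = 0.38592942; term = 0.38592942²·(1 − 0.16796738)·808/2884 = 0.034719402.
County 1: Wₕ = 0.25425938; term = 0.25425938²·(1 − 0.05383663)·257.7/609 = 0.025883156.
County 4: Wₕ = 0.35981119; term = 0.35981119²·(1 − 0.15342329)·1190/2456 = 0.053104859.
Sum = 0.11370742.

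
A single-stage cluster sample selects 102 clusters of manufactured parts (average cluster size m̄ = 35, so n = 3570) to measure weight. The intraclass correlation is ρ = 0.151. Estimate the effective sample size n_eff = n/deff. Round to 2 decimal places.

582.00

deff = 1 + (35 − 1)·0.151 = 1 + 5.134 = 6.134.
n_eff = 3570 / 6.134 = 582.00.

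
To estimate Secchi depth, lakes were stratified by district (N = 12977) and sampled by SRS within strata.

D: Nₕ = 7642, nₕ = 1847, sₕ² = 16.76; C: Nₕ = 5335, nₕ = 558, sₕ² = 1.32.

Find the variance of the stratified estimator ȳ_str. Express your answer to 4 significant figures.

0.002744

Var(ȳ_str) = Σₕ Wₕ²(1 − fₕ)sₕ²/nₕ with Wₕ = Nₕ/N, N = 12977.
D: Wₕ = 0.58888803; term = 0.58888803²·(1 − 0.24169066)·16.76/1847 = 0.0023862667.
C: Wₕ = 0.41111197; term = 0.41111197²·(1 − 0.10459231)·1.32/558 = 3.5799815 × 10^-4.
Sum = 0.0027442649.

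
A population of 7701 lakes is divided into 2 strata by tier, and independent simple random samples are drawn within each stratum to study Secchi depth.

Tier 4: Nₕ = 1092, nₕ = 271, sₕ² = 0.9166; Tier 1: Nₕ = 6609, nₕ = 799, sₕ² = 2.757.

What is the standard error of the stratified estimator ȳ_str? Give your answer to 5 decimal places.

0.04780

Var(ȳ_str) = Σₕ Wₕ²(1 − fₕ)sₕ²/nₕ with Wₕ = Nₕ/N, N = 7701.
Tier 4: Wₕ = 0.14179977; term = 0.14179977²·(1 − 0.24816850)·0.9166/271 = 5.1130744 × 10^-5.
Tier 1: Wₕ = 0.85820023; term = 0.85820023²·(1 − 0.12089575)·2.757/799 = 0.0022341258.
Sum = 0.0022852565.
SE = √(0.0022852565) = 0.04780.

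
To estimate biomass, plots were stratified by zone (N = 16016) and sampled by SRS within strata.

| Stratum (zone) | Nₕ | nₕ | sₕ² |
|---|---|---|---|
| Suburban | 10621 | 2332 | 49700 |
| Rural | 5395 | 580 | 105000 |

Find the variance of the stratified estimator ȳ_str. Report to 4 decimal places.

25.6479

Var(ȳ_str) = Σₕ Wₕ²(1 − fₕ)sₕ²/nₕ with Wₕ = Nₕ/N, N = 16016.
Suburban: Wₕ = 0.66314935; term = 0.66314935²·(1 − 0.21956501)·49700/2332 = 7.3145442.
Rural: Wₕ = 0.33685065; term = 0.33685065²·(1 − 0.10750695)·105000/580 = 18.333312.
Sum = 25.647856.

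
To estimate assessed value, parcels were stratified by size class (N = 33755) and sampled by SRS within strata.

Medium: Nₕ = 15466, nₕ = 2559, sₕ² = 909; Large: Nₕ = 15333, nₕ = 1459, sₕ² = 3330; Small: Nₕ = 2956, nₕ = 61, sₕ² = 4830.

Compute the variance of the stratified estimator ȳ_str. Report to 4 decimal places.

Var(ȳ_str) = Σₕ Wₕ²(1 − fₕ)sₕ²/nₕ with Wₕ = Nₕ/N, N = 33755.
Medium: Wₕ = 0.45818397; term = 0.45818397²·(1 − 0.16545972)·909/2559 = 0.062232993.
Large: Wₕ = 0.45424382; term = 0.45424382²·(1 − 0.09515424)·3330/1459 = 0.42612944.
Small: Wₕ = 0.08757221; term = 0.08757221²·(1 − 0.02063599)·4830/61 = 0.5946947.
Sum = 1.0830571.

1.0831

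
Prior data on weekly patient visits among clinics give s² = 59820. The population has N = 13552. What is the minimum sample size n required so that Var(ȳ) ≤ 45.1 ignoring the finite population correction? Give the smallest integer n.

1327

Without fpc, n₀ = s²/D = 59820/45.1 = 1326.3858.
Rounding up, n = 1327.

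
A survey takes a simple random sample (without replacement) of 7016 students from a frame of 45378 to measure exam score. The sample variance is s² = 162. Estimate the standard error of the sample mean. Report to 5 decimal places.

0.13971

Under SRS without replacement, Var(ȳ) = (1 − f)·s²/n with f = n/N = 7016/45378 = 0.15461237.
Var(ȳ) = (1 − 0.15461237)·162/7016 = 0.84538763·0.02309008 = 0.019520068.
SE(ȳ) = √(0.019520068) = 0.13971.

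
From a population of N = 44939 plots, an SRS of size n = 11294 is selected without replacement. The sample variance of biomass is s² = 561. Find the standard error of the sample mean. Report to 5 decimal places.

Under SRS without replacement, Var(ȳ) = (1 − f)·s²/n with f = n/N = 11294/44939 = 0.25131845.
Var(ȳ) = (1 − 0.25131845)·561/11294 = 0.74868155·0.049672392 = 0.037188804.
SE(ȳ) = √(0.037188804) = 0.19284.

0.19284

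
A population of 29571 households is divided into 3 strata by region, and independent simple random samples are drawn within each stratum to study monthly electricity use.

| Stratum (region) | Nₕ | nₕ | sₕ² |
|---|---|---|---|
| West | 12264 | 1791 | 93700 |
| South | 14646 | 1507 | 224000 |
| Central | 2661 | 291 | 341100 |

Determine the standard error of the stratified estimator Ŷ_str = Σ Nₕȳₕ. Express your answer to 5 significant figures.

206680

Var(Ŷ_str) = Σₕ Nₕ²(1 − fₕ)sₕ²/nₕ.
West: 12264²·(1 − 1791/12264)·93700/1791 = 6.7196592 × 10^9.
South: 14646²·(1 − 1507/14646)·224000/1507 = 2.8603298 × 10^10.
Central: 2661²·(1 − 291/2661)·341100/291 = 7.3923403 × 10^9.
Sum = 4.2715298 × 10^10.
SE = √(4.2715298 × 10^10) = 206680.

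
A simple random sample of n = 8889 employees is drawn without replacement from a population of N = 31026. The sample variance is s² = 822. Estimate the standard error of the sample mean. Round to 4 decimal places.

0.2569

Under SRS without replacement, Var(ȳ) = (1 − f)·s²/n with f = n/N = 8889/31026 = 0.28650164.
Var(ȳ) = (1 − 0.28650164)·822/8889 = 0.71349836·0.092473844 = 0.065979936.
SE(ȳ) = √(0.065979936) = 0.2569.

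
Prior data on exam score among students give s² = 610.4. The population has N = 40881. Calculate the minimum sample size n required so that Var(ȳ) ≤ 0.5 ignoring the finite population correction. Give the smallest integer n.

Without fpc, n₀ = s²/D = 610.4/0.5 = 1220.8000.
Rounding up, n = 1221.

1221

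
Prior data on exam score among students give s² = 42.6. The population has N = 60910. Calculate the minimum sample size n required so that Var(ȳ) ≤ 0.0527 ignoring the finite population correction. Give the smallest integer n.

Without fpc, n₀ = s²/D = 42.6/0.0527 = 808.3491.
Rounding up, n = 809.

809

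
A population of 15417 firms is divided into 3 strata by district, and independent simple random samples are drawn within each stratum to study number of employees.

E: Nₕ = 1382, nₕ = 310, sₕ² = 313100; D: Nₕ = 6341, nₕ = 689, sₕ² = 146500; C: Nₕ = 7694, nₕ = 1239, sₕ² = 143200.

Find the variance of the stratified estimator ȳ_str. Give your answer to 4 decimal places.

62.5067

Var(ȳ_str) = Σₕ Wₕ²(1 − fₕ)sₕ²/nₕ with Wₕ = Nₕ/N, N = 15417.
E: Wₕ = 0.08964131; term = 0.08964131²·(1 − 0.22431259)·313100/310 = 6.2954163.
D: Wₕ = 0.41129922; term = 0.41129922²·(1 − 0.10865794)·146500/689 = 32.061111.
C: Wₕ = 0.49905948; term = 0.49905948²·(1 − 0.16103457)·143200/1239 = 24.150181.
Sum = 62.506708.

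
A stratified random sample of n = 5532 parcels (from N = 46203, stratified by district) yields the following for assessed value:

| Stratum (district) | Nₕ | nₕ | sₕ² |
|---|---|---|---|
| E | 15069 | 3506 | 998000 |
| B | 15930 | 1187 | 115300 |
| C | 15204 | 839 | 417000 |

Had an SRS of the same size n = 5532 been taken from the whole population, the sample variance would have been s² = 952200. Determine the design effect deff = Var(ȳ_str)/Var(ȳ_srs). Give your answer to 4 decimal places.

Var(ȳ_str) = Σ Wₕ²(1−fₕ)sₕ²/nₕ with Wₕ = Nₕ/46203:
  E: (15069/46203)²·(1−3506/15069)·998000/3506 = 23.234495
  B: (15930/46203)²·(1−1187/15930)·115300/1187 = 10.686608
  C: (15204/46203)²·(1−839/15204)·417000/839 = 50.850735
  → Var(ȳ_str) = 84.771838.
Var(ȳ_srs) = (1 − 5532/46203)·952200/5532 = 151.51676.
deff = 84.771838 / 151.51676 = 0.5595.

0.5595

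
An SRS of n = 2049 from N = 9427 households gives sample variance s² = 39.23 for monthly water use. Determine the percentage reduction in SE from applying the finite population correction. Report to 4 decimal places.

11.5327

f = n/N = 2049/9427 = 0.21735441.
SE_no-fpc = √(s²/n) = 0.1383688; SE_fpc = √((1−f)s²/n) = 0.12241108.
Ratio = √(1−f) = 0.88467259. Reduction = 100·(1 − 0.88467259) = 11.5327%.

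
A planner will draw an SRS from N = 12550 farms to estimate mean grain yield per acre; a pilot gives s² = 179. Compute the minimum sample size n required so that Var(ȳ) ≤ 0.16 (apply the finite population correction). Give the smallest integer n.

1028

Without fpc, n₀ = s²/D = 179/0.16 = 1118.7500.
With fpc, (1 − n/N)·s²/n ≤ D requires n ≥ n₀/(1 + n₀/N) = 1118.7500/(1 + 1118.7500/12550) = 1027.1834.
Rounding up, n = 1028.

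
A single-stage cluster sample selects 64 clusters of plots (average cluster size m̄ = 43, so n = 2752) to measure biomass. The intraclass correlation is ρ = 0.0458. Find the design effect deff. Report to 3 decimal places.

deff = 1 + (43 − 1)·0.0458 = 1 + 1.9236 = 2.9236.

2.924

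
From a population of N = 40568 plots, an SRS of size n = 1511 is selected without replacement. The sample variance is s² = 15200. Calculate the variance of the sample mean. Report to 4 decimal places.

9.6849

Under SRS without replacement, Var(ȳ) = (1 − f)·s²/n with f = n/N = 1511/40568 = 0.03724611.
Var(ȳ) = (1 − 0.03724611)·15200/1511 = 0.96275389·10.059563 = 9.6848837.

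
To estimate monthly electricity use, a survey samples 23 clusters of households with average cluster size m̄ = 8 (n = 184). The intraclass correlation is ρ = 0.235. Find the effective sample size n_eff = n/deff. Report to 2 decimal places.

deff = 1 + (8 − 1)·0.235 = 1 + 1.645 = 2.645.
n_eff = 184 / 2.645 = 69.57.

69.57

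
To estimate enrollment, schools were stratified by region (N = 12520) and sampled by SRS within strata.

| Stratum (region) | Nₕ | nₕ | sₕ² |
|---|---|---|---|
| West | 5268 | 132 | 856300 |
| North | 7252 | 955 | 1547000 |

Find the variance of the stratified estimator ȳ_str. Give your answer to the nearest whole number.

1592

Var(ȳ_str) = Σₕ Wₕ²(1 − fₕ)sₕ²/nₕ with Wₕ = Nₕ/N, N = 12520.
West: Wₕ = 0.42076677; term = 0.42076677²·(1 − 0.02505695)·856300/132 = 1119.7321.
North: Wₕ = 0.57923323; term = 0.57923323²·(1 − 0.13168781)·1547000/955 = 471.92151.
Sum = 1591.6536.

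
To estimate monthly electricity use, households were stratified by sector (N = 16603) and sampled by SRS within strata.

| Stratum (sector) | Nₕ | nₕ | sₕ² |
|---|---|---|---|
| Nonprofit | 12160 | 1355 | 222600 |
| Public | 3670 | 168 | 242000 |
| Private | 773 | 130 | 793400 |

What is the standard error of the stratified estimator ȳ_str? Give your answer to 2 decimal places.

12.51

Var(ȳ_str) = Σₕ Wₕ²(1 − fₕ)sₕ²/nₕ with Wₕ = Nₕ/N, N = 16603.
Nonprofit: Wₕ = 0.73239776; term = 0.73239776²·(1 − 0.11143092)·222600/1355 = 78.301679.
Public: Wₕ = 0.22104439; term = 0.22104439²·(1 − 0.04577657)·242000/168 = 67.160691.
Private: Wₕ = 0.04655785; term = 0.04655785²·(1 − 0.16817594)·793400/130 = 11.004395.
Sum = 156.46677.
SE = √(156.46677) = 12.51.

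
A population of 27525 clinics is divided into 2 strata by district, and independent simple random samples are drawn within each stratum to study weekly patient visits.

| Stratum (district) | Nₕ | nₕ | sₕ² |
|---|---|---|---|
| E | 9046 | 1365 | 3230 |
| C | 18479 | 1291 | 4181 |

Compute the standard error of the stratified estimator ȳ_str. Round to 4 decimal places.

1.2549

Var(ȳ_str) = Σₕ Wₕ²(1 − fₕ)sₕ²/nₕ with Wₕ = Nₕ/N, N = 27525.
E: Wₕ = 0.32864668; term = 0.32864668²·(1 − 0.15089542)·3230/1365 = 0.21701491.
C: Wₕ = 0.67135332; term = 0.67135332²·(1 − 0.06986309)·4181/1291 = 1.3576977.
Sum = 1.5747126.
SE = √(1.5747126) = 1.2549.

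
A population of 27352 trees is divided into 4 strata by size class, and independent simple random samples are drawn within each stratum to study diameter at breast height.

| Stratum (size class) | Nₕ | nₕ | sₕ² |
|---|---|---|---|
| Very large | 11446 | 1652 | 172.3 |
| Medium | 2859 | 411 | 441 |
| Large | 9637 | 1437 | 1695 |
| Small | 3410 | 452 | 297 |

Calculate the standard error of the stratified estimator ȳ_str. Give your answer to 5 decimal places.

0.39890

Var(ȳ_str) = Σₕ Wₕ²(1 − fₕ)sₕ²/nₕ with Wₕ = Nₕ/N, N = 27352.
Very large: Wₕ = 0.41847031; term = 0.41847031²·(1 − 0.14432990)·172.3/1652 = 0.01562827.
Medium: Wₕ = 0.10452618; term = 0.10452618²·(1 − 0.14375656)·441/411 = 0.01003793.
Large: Wₕ = 0.35233255; term = 0.35233255²·(1 − 0.14911279)·1695/1437 = 0.12459209.
Small: Wₕ = 0.12467096; term = 0.12467096²·(1 − 0.13255132)·297/452 = 0.0088591568.
Sum = 0.15911745.
SE = √(0.15911745) = 0.39890.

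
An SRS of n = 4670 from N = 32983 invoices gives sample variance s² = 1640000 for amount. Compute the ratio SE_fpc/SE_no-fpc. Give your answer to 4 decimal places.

f = n/N = 4670/32983 = 0.14158809.
SE_no-fpc = √(s²/n) = 18.739737; SE_fpc = √((1−f)s²/n) = 17.362464.
Ratio = √(1−f) = 0.92650521.

0.9265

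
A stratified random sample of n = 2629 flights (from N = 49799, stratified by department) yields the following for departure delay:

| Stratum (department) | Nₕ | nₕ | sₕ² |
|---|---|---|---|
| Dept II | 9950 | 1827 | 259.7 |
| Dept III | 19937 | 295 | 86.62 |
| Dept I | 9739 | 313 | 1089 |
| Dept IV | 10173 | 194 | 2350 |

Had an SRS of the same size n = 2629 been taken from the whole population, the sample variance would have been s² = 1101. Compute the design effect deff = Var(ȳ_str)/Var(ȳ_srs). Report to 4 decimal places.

1.7033

Var(ȳ_str) = Σ Wₕ²(1−fₕ)sₕ²/nₕ with Wₕ = Nₕ/49799:
  Dept II: (9950/49799)²·(1−1827/9950)·259.7/1827 = 0.0046326735
  Dept III: (19937/49799)²·(1−295/19937)·86.62/295 = 0.046366086
  Dept I: (9739/49799)²·(1−313/9739)·1089/313 = 0.12879058
  Dept IV: (10173/49799)²·(1−194/10173)·2350/194 = 0.49586215
  → Var(ȳ_str) = 0.67565149.
Var(ȳ_srs) = (1 − 2629/49799)·1101/2629 = 0.39668154.
deff = 0.67565149 / 0.39668154 = 1.7033.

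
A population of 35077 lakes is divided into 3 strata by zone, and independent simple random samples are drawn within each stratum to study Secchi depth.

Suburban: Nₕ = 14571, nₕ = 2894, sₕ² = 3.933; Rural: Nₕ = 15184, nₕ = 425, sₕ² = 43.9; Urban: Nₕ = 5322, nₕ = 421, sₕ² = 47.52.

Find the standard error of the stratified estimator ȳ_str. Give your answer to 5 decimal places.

Var(ȳ_str) = Σₕ Wₕ²(1 − fₕ)sₕ²/nₕ with Wₕ = Nₕ/N, N = 35077.
Suburban: Wₕ = 0.41540040; term = 0.41540040²·(1 − 0.19861368)·3.933/2894 = 1.8793219 × 10^-4.
Rural: Wₕ = 0.43287624; term = 0.43287624²·(1 − 0.02798999)·43.9/425 = 0.018813683.
Urban: Wₕ = 0.15172335; term = 0.15172335²·(1 − 0.07910560)·47.52/421 = 0.0023928145.
Sum = 0.02139443.
SE = √(0.02139443) = 0.14627.

0.14627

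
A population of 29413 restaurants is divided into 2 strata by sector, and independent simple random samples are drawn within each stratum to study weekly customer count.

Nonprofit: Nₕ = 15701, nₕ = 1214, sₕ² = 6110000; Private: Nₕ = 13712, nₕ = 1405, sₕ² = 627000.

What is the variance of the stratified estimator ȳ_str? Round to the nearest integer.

Var(ȳ_str) = Σₕ Wₕ²(1 − fₕ)sₕ²/nₕ with Wₕ = Nₕ/N, N = 29413.
Nonprofit: Wₕ = 0.53381158; term = 0.53381158²·(1 − 0.07731992)·6110000/1214 = 1323.2736.
Private: Wₕ = 0.46618842; term = 0.46618842²·(1 − 0.10246499)·627000/1405 = 87.049359.
Sum = 1410.323.

1410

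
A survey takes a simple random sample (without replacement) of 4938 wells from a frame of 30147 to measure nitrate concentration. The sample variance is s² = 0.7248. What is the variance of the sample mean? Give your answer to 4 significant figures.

1.227 × 10^-4

Under SRS without replacement, Var(ȳ) = (1 − f)·s²/n with f = n/N = 4938/30147 = 0.16379739.
Var(ȳ) = (1 − 0.16379739)·0.7248/4938 = 0.83620261·1.4678007 × 10^-4 = 1.2273788 × 10^-4.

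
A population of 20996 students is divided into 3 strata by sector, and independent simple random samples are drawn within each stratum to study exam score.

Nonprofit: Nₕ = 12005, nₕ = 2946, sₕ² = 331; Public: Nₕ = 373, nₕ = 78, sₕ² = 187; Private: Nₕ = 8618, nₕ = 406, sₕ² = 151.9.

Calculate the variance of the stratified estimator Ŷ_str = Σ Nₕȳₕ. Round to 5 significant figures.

3.8961 × 10^7

Var(Ŷ_str) = Σₕ Nₕ²(1 − fₕ)sₕ²/nₕ.
Nonprofit: 12005²·(1 − 2946/12005)·331/2946 = 1.2219057 × 10^7.
Public: 373²·(1 − 78/373)·187/78 = 263801.86.
Private: 8618²·(1 − 406/8618)·151.9/406 = 2.6478122 × 10^7.
Sum = 3.8960981 × 10^7.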